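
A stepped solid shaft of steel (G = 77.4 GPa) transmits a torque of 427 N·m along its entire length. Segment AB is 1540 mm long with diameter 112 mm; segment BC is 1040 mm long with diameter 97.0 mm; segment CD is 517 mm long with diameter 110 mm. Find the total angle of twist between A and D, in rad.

0.00141 rad

J_AB = π(0.112)⁴/32 = 1.54×10^-5 m⁴; J_BC = π(0.0970)⁴/32 = 8.69×10^-6 m⁴; J_CD = π(0.110)⁴/32 = 1.44×10^-5 m⁴.
θ = (T/G)·Σ L_i/J_i = (427.0/77.4×10⁹)·(1.54/1.54×10^-5 + 1.04/8.69×10^-6 + 0.517/1.44×10^-5) = 1.409×10^-3 rad.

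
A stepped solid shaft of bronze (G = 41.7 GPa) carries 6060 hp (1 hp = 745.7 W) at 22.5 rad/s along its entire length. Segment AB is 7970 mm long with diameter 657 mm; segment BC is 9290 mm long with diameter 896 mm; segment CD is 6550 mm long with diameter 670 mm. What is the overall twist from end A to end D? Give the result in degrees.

0.252°

ω = 22.5 rad/s, so T = P/ω = 6060×745.7 / 22.50 = 200800 N·m.
J_AB = π(0.657)⁴/32 = 0.0183 m⁴; J_BC = π(0.896)⁴/32 = 0.0633 m⁴; J_CD = π(0.670)⁴/32 = 0.0198 m⁴.
θ = (T/G)·Σ L_i/J_i = (200800/41.7×10⁹)·(7.97/0.0183 + 9.29/0.0633 + 6.55/0.0198) = 4.400×10^-3 rad.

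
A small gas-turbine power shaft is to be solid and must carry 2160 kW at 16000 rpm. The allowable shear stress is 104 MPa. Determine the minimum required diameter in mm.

ω = 2π·16000/60 = 1676 rad/s, so T = P/ω = 2160×10³ / 1676 = 1289 N·m.
For a solid shaft τ_max = 16T/(πd³), so d = (16T/(π τ_allow))^(1/3) = (16·1289/(π·1.04×10^8))^(1/3) = 0.03982 m.

39.8 mm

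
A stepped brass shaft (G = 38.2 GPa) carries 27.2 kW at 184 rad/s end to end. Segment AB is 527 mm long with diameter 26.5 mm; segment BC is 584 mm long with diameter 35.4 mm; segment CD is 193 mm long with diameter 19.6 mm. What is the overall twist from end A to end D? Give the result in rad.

ω = 184 rad/s, so T = P/ω = 27.2×10³ / 184.0 = 147.8 N·m.
J_AB = π(0.0265)⁴/32 = 4.84×10^-8 m⁴; J_BC = π(0.0354)⁴/32 = 1.54×10^-7 m⁴; J_CD = π(0.0196)⁴/32 = 1.45×10^-8 m⁴.
θ = (T/G)·Σ L_i/J_i = (147.8/38.2×10⁹)·(0.527/4.84×10^-8 + 0.584/1.54×10^-7 + 0.193/1.45×10^-8) = 0.1083 rad.

0.108 rad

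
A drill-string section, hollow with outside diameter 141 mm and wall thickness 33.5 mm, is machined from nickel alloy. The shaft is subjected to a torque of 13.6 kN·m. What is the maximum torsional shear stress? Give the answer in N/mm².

26.7 N/mm²

J = π(d_o⁴ − d_i⁴)/32 = π(0.141⁴ − 0.0740⁴)/32 = 3.586×10^-5 m⁴.
τ_max = T·r/J = 13600 × 0.0705 / 3.586×10^-5 = 2.674×10^7 Pa.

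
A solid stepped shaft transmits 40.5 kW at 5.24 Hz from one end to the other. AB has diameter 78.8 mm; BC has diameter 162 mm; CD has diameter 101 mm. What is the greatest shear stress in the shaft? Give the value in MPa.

12.8 MPa

ω = 2π·5.24 = 32.92 rad/s, so T = P/ω = 40.5×10³ / 32.92 = 1230 N·m.
Under the same torque, τ_max = 16T/(πd³) is largest where d is smallest — segment AB (d = 78.8 mm).
τ_max = 16·1230/(π·(0.0788)³) = 1.280×10^7 Pa.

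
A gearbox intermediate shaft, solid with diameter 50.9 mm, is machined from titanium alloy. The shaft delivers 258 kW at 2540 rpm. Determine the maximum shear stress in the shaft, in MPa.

ω = 2π·2540/60 = 266.0 rad/s, so T = P/ω = 258×10³ / 266.0 = 970.0 N·m.
J = πd⁴/32 = π(0.0509)⁴/32 = 6.590×10^-7 m⁴.
τ_max = T·r/J = 970.0 × 0.0255 / 6.590×10^-7 = 3.746×10^7 Pa.

37.5 MPa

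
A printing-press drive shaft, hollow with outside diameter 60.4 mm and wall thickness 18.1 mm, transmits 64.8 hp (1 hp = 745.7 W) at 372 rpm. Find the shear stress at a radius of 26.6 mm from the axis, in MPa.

ω = 2π·372/60 = 38.96 rad/s, so T = P/ω = 64.8×745.7 / 38.96 = 1240 N·m.
J = π(d_o⁴ − d_i⁴)/32 = π(0.0604⁴ − 0.0242⁴)/32 = 1.273×10^-6 m⁴.
Shear stress varies linearly with radius: τ = T·r/J = 1240 × 0.0266 / 1.273×10^-6 = 2.592×10^7 Pa.

25.9 MPa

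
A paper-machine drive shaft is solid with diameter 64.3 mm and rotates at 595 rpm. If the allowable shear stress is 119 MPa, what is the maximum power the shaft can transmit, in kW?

387 kW

J = πd⁴/32 = π(0.0643)⁴/32 = 1.678×10^-6 m⁴.
T_max = τ_allow·J/r = 1.19×10^8 × 1.678×10^-6 / 0.0321 = 6212 N·m.
ω = 2π·595/60 = 62.31 rad/s, so P_max = T_max·ω = 3.870×10^5 W.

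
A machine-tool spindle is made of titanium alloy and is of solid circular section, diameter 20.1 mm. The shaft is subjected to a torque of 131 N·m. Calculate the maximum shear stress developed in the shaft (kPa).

J = πd⁴/32 = π(0.0201)⁴/32 = 1.602×10^-8 m⁴.
τ_max = T·r/J = 131.0 × 0.0100 / 1.602×10^-8 = 8.216×10^7 Pa.

82200 kPa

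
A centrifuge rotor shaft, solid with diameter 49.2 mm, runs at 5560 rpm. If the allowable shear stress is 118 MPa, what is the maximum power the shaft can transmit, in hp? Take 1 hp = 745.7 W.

J = πd⁴/32 = π(0.0492)⁴/32 = 5.753×10^-7 m⁴.
T_max = τ_allow·J/r = 1.18×10^8 × 5.753×10^-7 / 0.0246 = 2759 N·m.
ω = 2π·5560/60 = 582.2 rad/s, so P_max = T_max·ω = 1.607×10^6 W.

2150 hp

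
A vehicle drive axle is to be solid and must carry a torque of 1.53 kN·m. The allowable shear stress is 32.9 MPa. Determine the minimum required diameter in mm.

For a solid shaft τ_max = 16T/(πd³), so d = (16T/(π τ_allow))^(1/3) = (16·1530/(π·3.29×10^7))^(1/3) = 0.06187 m.

61.9 mm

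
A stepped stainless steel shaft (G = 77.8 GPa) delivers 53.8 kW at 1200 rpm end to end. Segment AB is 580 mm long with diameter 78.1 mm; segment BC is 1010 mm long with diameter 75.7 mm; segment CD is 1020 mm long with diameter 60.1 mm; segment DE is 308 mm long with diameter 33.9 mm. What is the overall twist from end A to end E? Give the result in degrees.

ω = 2π·1200/60 = 125.7 rad/s, so T = P/ω = 53.8×10³ / 125.7 = 428.1 N·m.
J_AB = π(0.0781)⁴/32 = 3.65×10^-6 m⁴; J_BC = π(0.0757)⁴/32 = 3.22×10^-6 m⁴; J_CD = π(0.0601)⁴/32 = 1.28×10^-6 m⁴; J_DE = π(0.0339)⁴/32 = 1.30×10^-7 m⁴.
θ = (T/G)·Σ L_i/J_i = (428.1/77.8×10⁹)·(0.580/3.65×10^-6 + 1.01/3.22×10^-6 + 1.02/1.28×10^-6 + 0.308/1.30×10^-7) = 0.02005 rad.

1.15°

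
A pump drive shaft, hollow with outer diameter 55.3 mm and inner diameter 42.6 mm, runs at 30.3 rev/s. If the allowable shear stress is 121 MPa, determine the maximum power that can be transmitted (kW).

496 kW

J = π(d_o⁴ − d_i⁴)/32 = π(0.0553⁴ − 0.0426⁴)/32 = 5.948×10^-7 m⁴.
T_max = τ_allow·J/r = 1.21×10^8 × 5.948×10^-7 / 0.0276 = 2603 N·m.
ω = 2π·30.3 = 190.4 rad/s, so P_max = T_max·ω = 4.955×10^5 W.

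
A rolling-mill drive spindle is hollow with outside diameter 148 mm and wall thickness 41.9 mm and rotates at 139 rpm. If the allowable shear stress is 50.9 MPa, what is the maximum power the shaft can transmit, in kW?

J = π(d_o⁴ − d_i⁴)/32 = π(0.148⁴ − 0.0642⁴)/32 = 4.544×10^-5 m⁴.
T_max = τ_allow·J/r = 5.09×10^7 × 4.544×10^-5 / 0.0740 = 31250 N·m.
ω = 2π·139/60 = 14.56 rad/s, so P_max = T_max·ω = 4.549×10^5 W.

455 kW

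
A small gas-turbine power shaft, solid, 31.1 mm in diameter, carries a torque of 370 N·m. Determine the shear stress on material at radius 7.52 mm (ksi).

4.39 ksi

J = πd⁴/32 = π(0.0311)⁴/32 = 9.184×10^-8 m⁴.
Shear stress varies linearly with radius: τ = T·r/J = 370.0 × 0.00752 / 9.184×10^-8 = 3.030×10^7 Pa.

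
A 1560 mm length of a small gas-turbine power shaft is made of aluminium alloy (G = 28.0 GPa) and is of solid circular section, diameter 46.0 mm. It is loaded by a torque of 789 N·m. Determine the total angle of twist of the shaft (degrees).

J = πd⁴/32 = π(0.0460)⁴/32 = 4.396×10^-7 m⁴.
θ = T·L/(G·J) = 789.0 × 1.56 / (28.0×10⁹ × 4.396×10^-7) = 0.1000 rad.

5.73°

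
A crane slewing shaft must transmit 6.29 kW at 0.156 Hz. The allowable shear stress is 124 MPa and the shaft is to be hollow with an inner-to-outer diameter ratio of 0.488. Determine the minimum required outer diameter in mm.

65.4 mm

ω = 2π·0.156 = 0.9802 rad/s, so T = P/ω = 6.29×10³ / 0.9802 = 6417 N·m.
For a hollow shaft with d_i/d_o = 0.488: τ_max = 16T/(π d_o³ (1−k⁴)), so d_o = [16T/(π τ_allow (1−k⁴))]^(1/3) = [16·6417/(π·1.24×10^8·0.9433)]^(1/3) = 0.06538 m.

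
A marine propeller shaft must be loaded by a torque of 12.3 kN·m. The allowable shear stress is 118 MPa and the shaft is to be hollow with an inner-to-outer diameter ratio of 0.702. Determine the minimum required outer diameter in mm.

88.8 mm

For a hollow shaft with d_i/d_o = 0.702: τ_max = 16T/(π d_o³ (1−k⁴)), so d_o = [16T/(π τ_allow (1−k⁴))]^(1/3) = [16·12300/(π·1.18×10^8·0.7571)]^(1/3) = 0.08884 m.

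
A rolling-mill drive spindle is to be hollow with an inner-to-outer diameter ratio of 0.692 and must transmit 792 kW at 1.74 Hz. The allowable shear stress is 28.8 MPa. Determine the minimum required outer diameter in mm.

ω = 2π·1.74 = 10.93 rad/s, so T = P/ω = 792×10³ / 10.93 = 72440 N·m.
For a hollow shaft with d_i/d_o = 0.692: τ_max = 16T/(π d_o³ (1−k⁴)), so d_o = [16T/(π τ_allow (1−k⁴))]^(1/3) = [16·72440/(π·2.88×10^7·0.7707)]^(1/3) = 0.2552 m.

255 mm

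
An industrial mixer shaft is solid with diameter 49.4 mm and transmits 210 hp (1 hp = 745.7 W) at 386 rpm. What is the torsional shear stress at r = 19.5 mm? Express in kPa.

ω = 2π·386/60 = 40.42 rad/s, so T = P/ω = 210×745.7 / 40.42 = 3874 N·m.
J = πd⁴/32 = π(0.0494)⁴/32 = 5.847×10^-7 m⁴.
Shear stress varies linearly with radius: τ = T·r/J = 3874 × 0.0195 / 5.847×10^-7 = 1.292×10^8 Pa.

129000 kPa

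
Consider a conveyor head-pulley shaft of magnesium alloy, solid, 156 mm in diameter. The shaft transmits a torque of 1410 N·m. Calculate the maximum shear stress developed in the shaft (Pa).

J = πd⁴/32 = π(0.156)⁴/32 = 5.814×10^-5 m⁴.
τ_max = T·r/J = 1410 × 0.0780 / 5.814×10^-5 = 1.892×10^6 Pa.

1.89e6 Pa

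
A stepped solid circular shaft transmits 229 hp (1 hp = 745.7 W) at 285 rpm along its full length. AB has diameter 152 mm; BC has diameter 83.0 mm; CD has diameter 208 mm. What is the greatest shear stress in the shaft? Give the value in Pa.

ω = 2π·285/60 = 29.85 rad/s, so T = P/ω = 229×745.7 / 29.85 = 5722 N·m.
Under the same torque, τ_max = 16T/(πd³) is largest where d is smallest — segment BC (d = 83.0 mm).
τ_max = 16·5722/(π·(0.0830)³) = 5.096×10^7 Pa.

5.10e7 Pa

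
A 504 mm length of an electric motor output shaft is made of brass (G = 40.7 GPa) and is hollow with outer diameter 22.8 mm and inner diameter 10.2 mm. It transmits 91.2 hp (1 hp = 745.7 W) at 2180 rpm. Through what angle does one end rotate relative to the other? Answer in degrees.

ω = 2π·2180/60 = 228.3 rad/s, so T = P/ω = 91.2×745.7 / 228.3 = 297.9 N·m.
J = π(d_o⁴ − d_i⁴)/32 = π(0.0228⁴ − 0.0102⁴)/32 = 2.547×10^-8 m⁴.
θ = T·L/(G·J) = 297.9 × 0.504 / (40.7×10⁹ × 2.547×10^-8) = 0.1449 rad.

8.30°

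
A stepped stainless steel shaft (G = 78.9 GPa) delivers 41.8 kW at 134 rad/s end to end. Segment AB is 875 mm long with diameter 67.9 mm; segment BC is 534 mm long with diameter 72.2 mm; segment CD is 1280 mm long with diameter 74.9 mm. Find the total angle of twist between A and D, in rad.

ω = 134 rad/s, so T = P/ω = 41.8×10³ / 134.0 = 311.9 N·m.
J_AB = π(0.0679)⁴/32 = 2.09×10^-6 m⁴; J_BC = π(0.0722)⁴/32 = 2.67×10^-6 m⁴; J_CD = π(0.0749)⁴/32 = 3.09×10^-6 m⁴.
θ = (T/G)·Σ L_i/J_i = (311.9/78.9×10⁹)·(0.875/2.09×10^-6 + 0.534/2.67×10^-6 + 1.28/3.09×10^-6) = 4.087×10^-3 rad.

0.00409 rad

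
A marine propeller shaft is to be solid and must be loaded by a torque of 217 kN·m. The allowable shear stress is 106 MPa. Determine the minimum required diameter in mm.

For a solid shaft τ_max = 16T/(πd³), so d = (16T/(π τ_allow))^(1/3) = (16·217000/(π·1.06×10^8))^(1/3) = 0.2185 m.

218 mm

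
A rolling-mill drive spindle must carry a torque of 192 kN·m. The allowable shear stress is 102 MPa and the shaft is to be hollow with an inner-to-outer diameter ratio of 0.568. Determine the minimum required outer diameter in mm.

220 mm

For a hollow shaft with d_i/d_o = 0.568: τ_max = 16T/(π d_o³ (1−k⁴)), so d_o = [16T/(π τ_allow (1−k⁴))]^(1/3) = [16·192000/(π·1.02×10^8·0.8959)]^(1/3) = 0.2204 m.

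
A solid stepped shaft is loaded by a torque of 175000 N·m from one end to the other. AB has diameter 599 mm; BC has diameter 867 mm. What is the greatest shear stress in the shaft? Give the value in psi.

601 psi

Under the same torque, τ_max = 16T/(πd³) is largest where d is smallest — segment AB (d = 599 mm).
τ_max = 16·175000/(π·(0.599)³) = 4.147×10^6 Pa.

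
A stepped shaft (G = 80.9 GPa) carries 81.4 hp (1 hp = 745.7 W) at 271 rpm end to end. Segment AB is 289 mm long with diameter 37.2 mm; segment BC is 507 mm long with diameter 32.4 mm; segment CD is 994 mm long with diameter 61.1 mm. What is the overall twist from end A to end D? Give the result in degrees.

10.5°

ω = 2π·271/60 = 28.38 rad/s, so T = P/ω = 81.4×745.7 / 28.38 = 2139 N·m.
J_AB = π(0.0372)⁴/32 = 1.88×10^-7 m⁴; J_BC = π(0.0324)⁴/32 = 1.08×10^-7 m⁴; J_CD = π(0.0611)⁴/32 = 1.37×10^-6 m⁴.
θ = (T/G)·Σ L_i/J_i = (2139/80.9×10⁹)·(0.289/1.88×10^-7 + 0.507/1.08×10^-7 + 0.994/1.37×10^-6) = 0.1837 rad.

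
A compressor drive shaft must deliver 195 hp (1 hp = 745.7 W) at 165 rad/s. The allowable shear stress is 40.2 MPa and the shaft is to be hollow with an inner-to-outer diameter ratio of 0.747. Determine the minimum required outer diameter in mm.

54.5 mm

ω = 165 rad/s, so T = P/ω = 195×745.7 / 165.0 = 881.3 N·m.
For a hollow shaft with d_i/d_o = 0.747: τ_max = 16T/(π d_o³ (1−k⁴)), so d_o = [16T/(π τ_allow (1−k⁴))]^(1/3) = [16·881.3/(π·4.02×10^7·0.6886)]^(1/3) = 0.05453 m.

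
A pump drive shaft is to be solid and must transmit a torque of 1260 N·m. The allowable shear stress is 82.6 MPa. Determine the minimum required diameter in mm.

42.7 mm

For a solid shaft τ_max = 16T/(πd³), so d = (16T/(π τ_allow))^(1/3) = (16·1260/(π·8.26×10^7))^(1/3) = 0.04267 m.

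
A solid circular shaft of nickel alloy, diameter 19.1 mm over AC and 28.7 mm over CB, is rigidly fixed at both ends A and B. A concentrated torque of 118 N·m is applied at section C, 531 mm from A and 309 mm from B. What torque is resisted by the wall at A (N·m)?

Compatibility: T_A·a/J_AC = T_B·b/J_CB with T_A + T_B = T₀.
J_AC = 1.31×10^-8 m⁴, J_CB = 6.66×10^-8 m⁴, so T_A = T₀·(J_AC/a)/((J_AC/a)+(J_CB/b)) = 12.09 N·m, T_B = 105.9 N·m.

12.1 N·m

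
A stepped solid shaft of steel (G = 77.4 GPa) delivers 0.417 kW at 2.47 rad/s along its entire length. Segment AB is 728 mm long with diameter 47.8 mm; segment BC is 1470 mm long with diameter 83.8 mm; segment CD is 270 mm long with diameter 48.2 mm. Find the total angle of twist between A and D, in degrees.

0.279°

ω = 2.47 rad/s, so T = P/ω = 0.417×10³ / 2.470 = 168.8 N·m.
J_AB = π(0.0478)⁴/32 = 5.13×10^-7 m⁴; J_BC = π(0.0838)⁴/32 = 4.84×10^-6 m⁴; J_CD = π(0.0482)⁴/32 = 5.30×10^-7 m⁴.
θ = (T/G)·Σ L_i/J_i = (168.8/77.4×10⁹)·(0.728/5.13×10^-7 + 1.47/4.84×10^-6 + 0.270/5.30×10^-7) = 4.872×10^-3 rad.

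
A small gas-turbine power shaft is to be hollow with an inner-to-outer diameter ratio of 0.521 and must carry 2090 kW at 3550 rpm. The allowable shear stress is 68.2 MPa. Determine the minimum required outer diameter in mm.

ω = 2π·3550/60 = 371.8 rad/s, so T = P/ω = 2090×10³ / 371.8 = 5622 N·m.
For a hollow shaft with d_i/d_o = 0.521: τ_max = 16T/(π d_o³ (1−k⁴)), so d_o = [16T/(π τ_allow (1−k⁴))]^(1/3) = [16·5622/(π·6.82×10^7·0.9263)]^(1/3) = 0.07681 m.

76.8 mm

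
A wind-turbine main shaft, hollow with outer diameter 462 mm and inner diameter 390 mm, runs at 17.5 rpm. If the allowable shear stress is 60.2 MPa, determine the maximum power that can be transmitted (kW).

J = π(d_o⁴ − d_i⁴)/32 = π(0.462⁴ − 0.390⁴)/32 = 2.201×10^-3 m⁴.
T_max = τ_allow·J/r = 6.02×10^7 × 2.201×10^-3 / 0.231 = 573700 N·m.
ω = 2π·17.5/60 = 1.833 rad/s, so P_max = T_max·ω = 1.051×10^6 W.

1050 kW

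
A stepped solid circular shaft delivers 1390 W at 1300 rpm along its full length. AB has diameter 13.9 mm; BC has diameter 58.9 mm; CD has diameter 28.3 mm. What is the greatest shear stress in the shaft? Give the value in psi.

ω = 2π·1300/60 = 136.1 rad/s, so T = P/ω = 1390 / 136.1 = 10.21 N·m.
Under the same torque, τ_max = 16T/(πd³) is largest where d is smallest — segment AB (d = 13.9 mm).
τ_max = 16·10.21/(π·(0.0139)³) = 1.936×10^7 Pa.

2810 psi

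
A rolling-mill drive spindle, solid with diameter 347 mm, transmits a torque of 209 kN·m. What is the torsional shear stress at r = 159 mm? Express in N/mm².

J = πd⁴/32 = π(0.347)⁴/32 = 1.423×10^-3 m⁴.
Shear stress varies linearly with radius: τ = T·r/J = 209000 × 0.159 / 1.423×10^-3 = 2.335×10^7 Pa.

23.3 N/mm²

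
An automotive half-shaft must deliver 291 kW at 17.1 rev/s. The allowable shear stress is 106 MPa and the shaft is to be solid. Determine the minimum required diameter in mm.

ω = 2π·17.1 = 107.4 rad/s, so T = P/ω = 291×10³ / 107.4 = 2708 N·m.
For a solid shaft τ_max = 16T/(πd³), so d = (16T/(π τ_allow))^(1/3) = (16·2708/(π·1.06×10^8))^(1/3) = 0.05067 m.

50.7 mm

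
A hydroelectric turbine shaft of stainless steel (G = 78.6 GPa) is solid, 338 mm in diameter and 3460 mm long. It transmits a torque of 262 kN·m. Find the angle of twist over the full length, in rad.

J = πd⁴/32 = π(0.338)⁴/32 = 1.281×10^-3 m⁴.
θ = T·L/(G·J) = 262000 × 3.46 / (78.6×10⁹ × 1.281×10^-3) = 9.001×10^-3 rad.

0.00900 rad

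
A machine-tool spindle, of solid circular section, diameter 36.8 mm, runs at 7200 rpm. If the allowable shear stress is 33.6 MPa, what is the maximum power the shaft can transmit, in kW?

J = πd⁴/32 = π(0.0368)⁴/32 = 1.800×10^-7 m⁴.
T_max = τ_allow·J/r = 3.36×10^7 × 1.800×10^-7 / 0.0184 = 328.8 N·m.
ω = 2π·7200/60 = 754.0 rad/s, so P_max = T_max·ω = 2.479×10^5 W.

248 kW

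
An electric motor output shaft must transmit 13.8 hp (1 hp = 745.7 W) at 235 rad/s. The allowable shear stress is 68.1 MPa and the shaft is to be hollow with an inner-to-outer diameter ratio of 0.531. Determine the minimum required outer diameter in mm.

15.3 mm

ω = 235 rad/s, so T = P/ω = 13.8×745.7 / 235.0 = 43.79 N·m.
For a hollow shaft with d_i/d_o = 0.531: τ_max = 16T/(π d_o³ (1−k⁴)), so d_o = [16T/(π τ_allow (1−k⁴))]^(1/3) = [16·43.79/(π·6.81×10^7·0.9205)]^(1/3) = 0.01527 m.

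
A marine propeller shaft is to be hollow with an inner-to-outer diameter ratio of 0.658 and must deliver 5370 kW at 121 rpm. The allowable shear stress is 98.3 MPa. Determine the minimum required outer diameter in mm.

300 mm

ω = 2π·121/60 = 12.67 rad/s, so T = P/ω = 5370×10³ / 12.67 = 423800 N·m.
For a hollow shaft with d_i/d_o = 0.658: τ_max = 16T/(π d_o³ (1−k⁴)), so d_o = [16T/(π τ_allow (1−k⁴))]^(1/3) = [16·423800/(π·9.83×10^7·0.8125)]^(1/3) = 0.3001 m.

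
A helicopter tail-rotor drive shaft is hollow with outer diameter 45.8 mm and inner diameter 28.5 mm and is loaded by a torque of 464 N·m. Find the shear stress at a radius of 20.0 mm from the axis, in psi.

3670 psi

J = π(d_o⁴ − d_i⁴)/32 = π(0.0458⁴ − 0.0285⁴)/32 = 3.672×10^-7 m⁴.
Shear stress varies linearly with radius: τ = T·r/J = 464.0 × 0.0200 / 3.672×10^-7 = 2.527×10^7 Pa.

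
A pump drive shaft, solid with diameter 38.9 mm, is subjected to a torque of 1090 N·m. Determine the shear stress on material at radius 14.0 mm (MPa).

J = πd⁴/32 = π(0.0389)⁴/32 = 2.248×10^-7 m⁴.
Shear stress varies linearly with radius: τ = T·r/J = 1090 × 0.0140 / 2.248×10^-7 = 6.788×10^7 Pa.

67.9 MPa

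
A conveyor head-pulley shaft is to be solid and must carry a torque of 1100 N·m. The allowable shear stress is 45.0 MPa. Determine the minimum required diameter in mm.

49.9 mm

For a solid shaft τ_max = 16T/(πd³), so d = (16T/(π τ_allow))^(1/3) = (16·1100/(π·4.50×10^7))^(1/3) = 0.04993 m.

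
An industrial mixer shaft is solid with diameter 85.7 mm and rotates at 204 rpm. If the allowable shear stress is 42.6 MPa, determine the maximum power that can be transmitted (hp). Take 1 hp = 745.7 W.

151 hp

J = πd⁴/32 = π(0.0857)⁴/32 = 5.296×10^-6 m⁴.
T_max = τ_allow·J/r = 4.26×10^7 × 5.296×10^-6 / 0.0428 = 5265 N·m.
ω = 2π·204/60 = 21.36 rad/s, so P_max = T_max·ω = 1.125×10^5 W.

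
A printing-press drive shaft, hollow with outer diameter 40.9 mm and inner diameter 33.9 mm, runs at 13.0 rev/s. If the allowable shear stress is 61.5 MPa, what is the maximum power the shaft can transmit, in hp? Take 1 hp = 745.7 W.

47.8 hp

J = π(d_o⁴ − d_i⁴)/32 = π(0.0409⁴ − 0.0339⁴)/32 = 1.451×10^-7 m⁴.
T_max = τ_allow·J/r = 6.15×10^7 × 1.451×10^-7 / 0.0204 = 436.3 N·m.
ω = 2π·13.0 = 81.68 rad/s, so P_max = T_max·ω = 3.563×10^4 W.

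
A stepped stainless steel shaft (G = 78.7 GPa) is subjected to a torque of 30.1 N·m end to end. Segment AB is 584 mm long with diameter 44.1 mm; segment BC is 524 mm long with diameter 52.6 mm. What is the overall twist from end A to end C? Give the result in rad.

J_AB = π(0.0441)⁴/32 = 3.71×10^-7 m⁴; J_BC = π(0.0526)⁴/32 = 7.52×10^-7 m⁴.
θ = (T/G)·Σ L_i/J_i = (30.10/78.7×10⁹)·(0.584/3.71×10^-7 + 0.524/7.52×10^-7) = 8.682×10^-4 rad.

8.68e-4 rad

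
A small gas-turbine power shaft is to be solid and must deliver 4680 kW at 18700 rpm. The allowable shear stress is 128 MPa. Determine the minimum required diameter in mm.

45.6 mm

ω = 2π·18700/60 = 1958 rad/s, so T = P/ω = 4680×10³ / 1958 = 2390 N·m.
For a solid shaft τ_max = 16T/(πd³), so d = (16T/(π τ_allow))^(1/3) = (16·2390/(π·1.28×10^8))^(1/3) = 0.04564 m.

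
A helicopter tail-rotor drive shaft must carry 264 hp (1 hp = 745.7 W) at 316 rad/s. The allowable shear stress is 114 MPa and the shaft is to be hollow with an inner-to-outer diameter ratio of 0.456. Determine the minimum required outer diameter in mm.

ω = 316 rad/s, so T = P/ω = 264×745.7 / 316.0 = 623.0 N·m.
For a hollow shaft with d_i/d_o = 0.456: τ_max = 16T/(π d_o³ (1−k⁴)), so d_o = [16T/(π τ_allow (1−k⁴))]^(1/3) = [16·623.0/(π·1.14×10^8·0.9568)]^(1/3) = 0.03075 m.

30.8 mm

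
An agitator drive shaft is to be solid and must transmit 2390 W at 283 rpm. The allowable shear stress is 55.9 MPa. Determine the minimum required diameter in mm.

19.4 mm

ω = 2π·283/60 = 29.64 rad/s, so T = P/ω = 2390 / 29.64 = 80.65 N·m.
For a solid shaft τ_max = 16T/(πd³), so d = (16T/(π τ_allow))^(1/3) = (16·80.65/(π·5.59×10^7))^(1/3) = 0.01944 m.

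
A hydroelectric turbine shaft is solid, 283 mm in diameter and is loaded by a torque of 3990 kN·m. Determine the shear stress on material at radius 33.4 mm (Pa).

2.12e8 Pa

J = πd⁴/32 = π(0.283)⁴/32 = 6.297×10^-4 m⁴.
Shear stress varies linearly with radius: τ = T·r/J = 3.990e6 × 0.0334 / 6.297×10^-4 = 2.116×10^8 Pa.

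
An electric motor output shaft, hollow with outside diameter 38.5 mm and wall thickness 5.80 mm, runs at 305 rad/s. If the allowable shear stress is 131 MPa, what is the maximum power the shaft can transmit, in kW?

341 kW

J = π(d_o⁴ − d_i⁴)/32 = π(0.0385⁴ − 0.0269⁴)/32 = 1.643×10^-7 m⁴.
T_max = τ_allow·J/r = 1.31×10^8 × 1.643×10^-7 / 0.0192 = 1118 N·m.
ω = 305 rad/s, so P_max = T_max·ω = 3.410×10^5 W.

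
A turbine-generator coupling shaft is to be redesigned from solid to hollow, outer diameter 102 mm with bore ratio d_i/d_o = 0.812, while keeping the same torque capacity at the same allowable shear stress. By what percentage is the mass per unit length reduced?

Equal τ_max and T ⇒ the solid shaft needs d_s³ = d_o³(1−k⁴), so d_s = 102·(1−0.812⁴)^(1/3) = 84.34 mm.
Area ratio A_h/A_s = d_o²(1−k²)/d_s² = (1−k²)/(1−k⁴)^(2/3) = 0.4983.
Mass saving = 1 − 0.4983 = 50.2 %.

50.2 %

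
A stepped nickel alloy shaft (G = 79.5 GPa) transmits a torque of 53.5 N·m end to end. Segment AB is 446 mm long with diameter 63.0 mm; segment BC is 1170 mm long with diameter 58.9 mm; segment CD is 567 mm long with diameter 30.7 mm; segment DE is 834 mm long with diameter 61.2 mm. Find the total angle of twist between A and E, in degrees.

J_AB = π(0.0630)⁴/32 = 1.55×10^-6 m⁴; J_BC = π(0.0589)⁴/32 = 1.18×10^-6 m⁴; J_CD = π(0.0307)⁴/32 = 8.72×10^-8 m⁴; J_DE = π(0.0612)⁴/32 = 1.38×10^-6 m⁴.
θ = (T/G)·Σ L_i/J_i = (53.50/79.5×10⁹)·(0.446/1.55×10^-6 + 1.17/1.18×10^-6 + 0.567/8.72×10^-8 + 0.834/1.38×10^-6) = 5.643×10^-3 rad.

0.323°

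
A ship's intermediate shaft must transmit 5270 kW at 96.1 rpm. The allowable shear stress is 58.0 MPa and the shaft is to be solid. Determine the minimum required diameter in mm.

ω = 2π·96.1/60 = 10.06 rad/s, so T = P/ω = 5270×10³ / 10.06 = 523700 N·m.
For a solid shaft τ_max = 16T/(πd³), so d = (16T/(π τ_allow))^(1/3) = (16·523700/(π·5.80×10^7))^(1/3) = 0.3583 m.

358 mm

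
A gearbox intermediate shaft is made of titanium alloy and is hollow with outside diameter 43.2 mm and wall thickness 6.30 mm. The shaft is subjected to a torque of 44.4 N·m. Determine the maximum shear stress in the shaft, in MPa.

3.75 MPa

J = π(d_o⁴ − d_i⁴)/32 = π(0.0432⁴ − 0.0306⁴)/32 = 2.559×10^-7 m⁴.
τ_max = T·r/J = 44.40 × 0.0216 / 2.559×10^-7 = 3.748×10^6 Pa.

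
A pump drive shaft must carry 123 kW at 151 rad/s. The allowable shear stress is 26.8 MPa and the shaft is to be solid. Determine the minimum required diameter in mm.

ω = 151 rad/s, so T = P/ω = 123×10³ / 151.0 = 814.6 N·m.
For a solid shaft τ_max = 16T/(πd³), so d = (16T/(π τ_allow))^(1/3) = (16·814.6/(π·2.68×10^7))^(1/3) = 0.05369 m.

53.7 mm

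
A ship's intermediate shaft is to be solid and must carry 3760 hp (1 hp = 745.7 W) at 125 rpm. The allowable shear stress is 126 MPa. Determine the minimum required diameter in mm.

ω = 2π·125/60 = 13.09 rad/s, so T = P/ω = 3760×745.7 / 13.09 = 214200 N·m.
For a solid shaft τ_max = 16T/(πd³), so d = (16T/(π τ_allow))^(1/3) = (16·214200/(π·1.26×10^8))^(1/3) = 0.2053 m.

205 mm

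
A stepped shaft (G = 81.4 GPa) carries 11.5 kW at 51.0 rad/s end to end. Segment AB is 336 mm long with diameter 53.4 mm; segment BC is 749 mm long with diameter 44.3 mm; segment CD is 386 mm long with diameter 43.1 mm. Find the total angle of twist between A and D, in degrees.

ω = 51.0 rad/s, so T = P/ω = 11.5×10³ / 51.00 = 225.5 N·m.
J_AB = π(0.0534)⁴/32 = 7.98×10^-7 m⁴; J_BC = π(0.0443)⁴/32 = 3.78×10^-7 m⁴; J_CD = π(0.0431)⁴/32 = 3.39×10^-7 m⁴.
θ = (T/G)·Σ L_i/J_i = (225.5/81.4×10⁹)·(0.336/7.98×10^-7 + 0.749/3.78×10^-7 + 0.386/3.39×10^-7) = 9.810×10^-3 rad.

0.562°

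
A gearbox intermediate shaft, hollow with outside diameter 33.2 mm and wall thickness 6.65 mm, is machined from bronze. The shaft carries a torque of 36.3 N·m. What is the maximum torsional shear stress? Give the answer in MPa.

5.80 MPa

J = π(d_o⁴ − d_i⁴)/32 = π(0.0332⁴ − 0.0199⁴)/32 = 1.039×10^-7 m⁴.
τ_max = T·r/J = 36.30 × 0.0166 / 1.039×10^-7 = 5.801×10^6 Pa.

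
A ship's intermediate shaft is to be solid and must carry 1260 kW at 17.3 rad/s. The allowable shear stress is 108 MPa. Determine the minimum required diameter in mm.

ω = 17.3 rad/s, so T = P/ω = 1260×10³ / 17.30 = 72830 N·m.
For a solid shaft τ_max = 16T/(πd³), so d = (16T/(π τ_allow))^(1/3) = (16·72830/(π·1.08×10^8))^(1/3) = 0.1509 m.

151 mm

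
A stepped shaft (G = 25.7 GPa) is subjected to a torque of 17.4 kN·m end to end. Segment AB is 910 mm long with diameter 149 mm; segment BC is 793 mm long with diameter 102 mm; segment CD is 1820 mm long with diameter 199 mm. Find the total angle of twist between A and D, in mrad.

71.3 mrad

J_AB = π(0.149)⁴/32 = 4.84×10^-5 m⁴; J_BC = π(0.102)⁴/32 = 1.06×10^-5 m⁴; J_CD = π(0.199)⁴/32 = 1.54×10^-4 m⁴.
θ = (T/G)·Σ L_i/J_i = (17400/25.7×10⁹)·(0.910/4.84×10^-5 + 0.793/1.06×10^-5 + 1.82/1.54×10^-4) = 0.07126 rad.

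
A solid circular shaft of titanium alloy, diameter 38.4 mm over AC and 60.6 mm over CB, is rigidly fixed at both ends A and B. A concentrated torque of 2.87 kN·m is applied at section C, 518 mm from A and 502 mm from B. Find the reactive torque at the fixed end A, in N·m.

Compatibility: T_A·a/J_AC = T_B·b/J_CB with T_A + T_B = T₀.
J_AC = 2.13×10^-7 m⁴, J_CB = 1.32×10^-6 m⁴, so T_A = T₀·(J_AC/a)/((J_AC/a)+(J_CB/b)) = 387.8 N·m, T_B = 2482 N·m.

388 N·m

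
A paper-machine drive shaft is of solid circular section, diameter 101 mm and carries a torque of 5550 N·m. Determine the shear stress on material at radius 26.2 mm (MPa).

J = πd⁴/32 = π(0.101)⁴/32 = 1.022×10^-5 m⁴.
Shear stress varies linearly with radius: τ = T·r/J = 5550 × 0.0262 / 1.022×10^-5 = 1.423×10^7 Pa.

14.2 MPa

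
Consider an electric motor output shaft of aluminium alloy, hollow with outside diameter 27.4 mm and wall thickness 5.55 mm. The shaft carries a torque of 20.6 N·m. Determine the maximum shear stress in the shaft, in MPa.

5.83 MPa

J = π(d_o⁴ − d_i⁴)/32 = π(0.0274⁴ − 0.0163⁴)/32 = 4.841×10^-8 m⁴.
τ_max = T·r/J = 20.60 × 0.0137 / 4.841×10^-8 = 5.830×10^6 Pa.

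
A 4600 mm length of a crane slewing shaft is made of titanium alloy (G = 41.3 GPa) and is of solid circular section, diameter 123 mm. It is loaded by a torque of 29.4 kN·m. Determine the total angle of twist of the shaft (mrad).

146 mrad

J = πd⁴/32 = π(0.123)⁴/32 = 2.247×10^-5 m⁴.
θ = T·L/(G·J) = 29400 × 4.60 / (41.3×10⁹ × 2.247×10^-5) = 0.1457 rad.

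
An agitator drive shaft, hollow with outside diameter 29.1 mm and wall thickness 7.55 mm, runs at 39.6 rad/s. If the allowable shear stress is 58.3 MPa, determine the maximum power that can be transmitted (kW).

10.6 kW

J = π(d_o⁴ − d_i⁴)/32 = π(0.0291⁴ − 0.0140⁴)/32 = 6.663×10^-8 m⁴.
T_max = τ_allow·J/r = 5.83×10^7 × 6.663×10^-8 / 0.0146 = 267.0 N·m.
ω = 39.6 rad/s, so P_max = T_max·ω = 1.057×10^4 W.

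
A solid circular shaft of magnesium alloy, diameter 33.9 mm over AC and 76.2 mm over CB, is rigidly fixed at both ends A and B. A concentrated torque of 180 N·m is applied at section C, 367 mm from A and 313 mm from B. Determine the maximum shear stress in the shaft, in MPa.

2.00 MPa

Compatibility: T_A·a/J_AC = T_B·b/J_CB with T_A + T_B = T₀.
J_AC = 1.30×10^-7 m⁴, J_CB = 3.31×10^-6 m⁴, so T_A = T₀·(J_AC/a)/((J_AC/a)+(J_CB/b)) = 5.819 N·m, T_B = 174.2 N·m.
τ in each portion: τ_AC = 7.61×10^5 Pa, τ_CB = 2.00×10^6 Pa; maximum is in CB.
τ_max = T_CB·r/J = 174.2·0.0381/3.31×10^-6 = 2.005×10^6 Pa.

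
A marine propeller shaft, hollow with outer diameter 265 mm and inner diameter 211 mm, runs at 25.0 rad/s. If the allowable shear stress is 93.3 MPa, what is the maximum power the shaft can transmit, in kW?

5100 kW

J = π(d_o⁴ − d_i⁴)/32 = π(0.265⁴ − 0.211⁴)/32 = 2.896×10^-4 m⁴.
T_max = τ_allow·J/r = 9.33×10^7 × 2.896×10^-4 / 0.133 = 203900 N·m.
ω = 25.0 rad/s, so P_max = T_max·ω = 5.097×10^6 W.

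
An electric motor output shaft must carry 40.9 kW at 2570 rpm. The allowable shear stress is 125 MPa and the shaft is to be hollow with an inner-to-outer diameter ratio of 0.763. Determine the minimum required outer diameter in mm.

ω = 2π·2570/60 = 269.1 rad/s, so T = P/ω = 40.9×10³ / 269.1 = 152.0 N·m.
For a hollow shaft with d_i/d_o = 0.763: τ_max = 16T/(π d_o³ (1−k⁴)), so d_o = [16T/(π τ_allow (1−k⁴))]^(1/3) = [16·152.0/(π·1.25×10^8·0.6611)]^(1/3) = 0.02108 m.

21.1 mm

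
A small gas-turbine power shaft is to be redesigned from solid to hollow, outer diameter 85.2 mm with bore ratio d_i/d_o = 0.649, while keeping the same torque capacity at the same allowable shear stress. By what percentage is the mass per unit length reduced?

Equal τ_max and T ⇒ the solid shaft needs d_s³ = d_o³(1−k⁴), so d_s = 85.2·(1−0.649⁴)^(1/3) = 79.83 mm.
Area ratio A_h/A_s = d_o²(1−k²)/d_s² = (1−k²)/(1−k⁴)^(2/3) = 0.6593.
Mass saving = 1 − 0.6593 = 34.1 %.

34.1 %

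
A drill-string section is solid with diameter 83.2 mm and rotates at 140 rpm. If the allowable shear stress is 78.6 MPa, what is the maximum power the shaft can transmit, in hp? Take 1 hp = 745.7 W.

175 hp

J = πd⁴/32 = π(0.0832)⁴/32 = 4.704×10^-6 m⁴.
T_max = τ_allow·J/r = 7.86×10^7 × 4.704×10^-6 / 0.0416 = 8888 N·m.
ω = 2π·140/60 = 14.66 rad/s, so P_max = T_max·ω = 1.303×10^5 W.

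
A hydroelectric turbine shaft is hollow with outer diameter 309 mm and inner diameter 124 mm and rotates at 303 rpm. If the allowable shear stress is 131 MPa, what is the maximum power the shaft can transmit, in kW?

J = π(d_o⁴ − d_i⁴)/32 = π(0.309⁴ − 0.124⁴)/32 = 8.718×10^-4 m⁴.
T_max = τ_allow·J/r = 1.31×10^8 × 8.718×10^-4 / 0.154 = 739200 N·m.
ω = 2π·303/60 = 31.73 rad/s, so P_max = T_max·ω = 2.346×10^7 W.

23500 kW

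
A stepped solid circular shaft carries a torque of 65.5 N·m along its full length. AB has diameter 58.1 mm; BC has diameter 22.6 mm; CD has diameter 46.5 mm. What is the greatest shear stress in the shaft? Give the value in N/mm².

28.9 N/mm²

Under the same torque, τ_max = 16T/(πd³) is largest where d is smallest — segment BC (d = 22.6 mm).
τ_max = 16·65.50/(π·(0.0226)³) = 2.890×10^7 Pa.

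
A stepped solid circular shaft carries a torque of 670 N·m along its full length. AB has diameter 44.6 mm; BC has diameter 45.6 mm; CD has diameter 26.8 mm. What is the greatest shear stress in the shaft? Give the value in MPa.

Under the same torque, τ_max = 16T/(πd³) is largest where d is smallest — segment CD (d = 26.8 mm).
τ_max = 16·670.0/(π·(0.0268)³) = 1.773×10^8 Pa.

177 MPa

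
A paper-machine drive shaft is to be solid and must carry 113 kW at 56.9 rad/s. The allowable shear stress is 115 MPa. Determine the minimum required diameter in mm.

44.5 mm

ω = 56.9 rad/s, so T = P/ω = 113×10³ / 56.90 = 1986 N·m.
For a solid shaft τ_max = 16T/(πd³), so d = (16T/(π τ_allow))^(1/3) = (16·1986/(π·1.15×10^8))^(1/3) = 0.04447 m.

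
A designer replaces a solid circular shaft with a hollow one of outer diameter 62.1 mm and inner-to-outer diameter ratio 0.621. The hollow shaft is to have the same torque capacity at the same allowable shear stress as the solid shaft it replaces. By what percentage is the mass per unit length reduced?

Equal τ_max and T ⇒ the solid shaft needs d_s³ = d_o³(1−k⁴), so d_s = 62.1·(1−0.621⁴)^(1/3) = 58.85 mm.
Area ratio A_h/A_s = d_o²(1−k²)/d_s² = (1−k²)/(1−k⁴)^(2/3) = 0.6840.
Mass saving = 1 − 0.6840 = 31.6 %.

31.6 %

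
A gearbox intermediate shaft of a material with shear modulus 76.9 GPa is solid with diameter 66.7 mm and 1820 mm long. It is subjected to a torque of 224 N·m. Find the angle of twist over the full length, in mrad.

J = πd⁴/32 = π(0.0667)⁴/32 = 1.943×10^-6 m⁴.
θ = T·L/(G·J) = 224.0 × 1.82 / (76.9×10⁹ × 1.943×10^-6) = 2.728×10^-3 rad.

2.73 mrad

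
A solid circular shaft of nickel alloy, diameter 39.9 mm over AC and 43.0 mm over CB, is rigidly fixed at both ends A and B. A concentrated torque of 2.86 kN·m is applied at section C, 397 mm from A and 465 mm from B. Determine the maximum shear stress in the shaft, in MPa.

107 MPa

Compatibility: T_A·a/J_AC = T_B·b/J_CB with T_A + T_B = T₀.
J_AC = 2.49×10^-7 m⁴, J_CB = 3.36×10^-7 m⁴, so T_A = T₀·(J_AC/a)/((J_AC/a)+(J_CB/b)) = 1329 N·m, T_B = 1531 N·m.
τ in each portion: τ_AC = 1.07×10^8 Pa, τ_CB = 9.81×10^7 Pa; maximum is in AC.
τ_max = T_AC·r/J = 1329·0.0199/2.49×10^-7 = 1.066×10^8 Pa.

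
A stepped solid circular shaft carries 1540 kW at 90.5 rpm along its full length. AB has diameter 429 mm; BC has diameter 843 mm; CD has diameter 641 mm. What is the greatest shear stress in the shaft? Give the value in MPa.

10.5 MPa

ω = 2π·90.5/60 = 9.477 rad/s, so T = P/ω = 1540×10³ / 9.477 = 162500 N·m.
Under the same torque, τ_max = 16T/(πd³) is largest where d is smallest — segment AB (d = 429 mm).
τ_max = 16·162500/(π·(0.429)³) = 1.048×10^7 Pa.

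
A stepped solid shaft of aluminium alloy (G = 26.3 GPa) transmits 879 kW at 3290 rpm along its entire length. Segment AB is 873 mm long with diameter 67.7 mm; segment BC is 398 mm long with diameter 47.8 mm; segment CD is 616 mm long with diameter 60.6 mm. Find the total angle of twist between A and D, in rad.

ω = 2π·3290/60 = 344.5 rad/s, so T = P/ω = 879×10³ / 344.5 = 2551 N·m.
J_AB = π(0.0677)⁴/32 = 2.06×10^-6 m⁴; J_BC = π(0.0478)⁴/32 = 5.13×10^-7 m⁴; J_CD = π(0.0606)⁴/32 = 1.32×10^-6 m⁴.
θ = (T/G)·Σ L_i/J_i = (2551/26.3×10⁹)·(0.873/2.06×10^-6 + 0.398/5.13×10^-7 + 0.616/1.32×10^-6) = 0.1615 rad.

0.162 rad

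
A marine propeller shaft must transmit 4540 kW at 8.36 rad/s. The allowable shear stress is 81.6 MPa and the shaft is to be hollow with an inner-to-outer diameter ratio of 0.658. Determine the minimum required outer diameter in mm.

347 mm

ω = 8.36 rad/s, so T = P/ω = 4540×10³ / 8.360 = 543100 N·m.
For a hollow shaft with d_i/d_o = 0.658: τ_max = 16T/(π d_o³ (1−k⁴)), so d_o = [16T/(π τ_allow (1−k⁴))]^(1/3) = [16·543100/(π·8.16×10^7·0.8125)]^(1/3) = 0.3468 m.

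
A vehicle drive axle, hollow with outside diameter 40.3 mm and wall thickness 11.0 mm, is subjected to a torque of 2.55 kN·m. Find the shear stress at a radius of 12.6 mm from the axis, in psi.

18800 psi

J = π(d_o⁴ − d_i⁴)/32 = π(0.0403⁴ − 0.0183⁴)/32 = 2.479×10^-7 m⁴.
Shear stress varies linearly with radius: τ = T·r/J = 2550 × 0.0126 / 2.479×10^-7 = 1.296×10^8 Pa.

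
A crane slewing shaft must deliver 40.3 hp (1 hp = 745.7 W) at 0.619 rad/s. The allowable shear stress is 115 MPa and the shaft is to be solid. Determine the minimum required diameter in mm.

ω = 0.619 rad/s, so T = P/ω = 40.3×745.7 / 0.6190 = 48550 N·m.
For a solid shaft τ_max = 16T/(πd³), so d = (16T/(π τ_allow))^(1/3) = (16·48550/(π·1.15×10^8))^(1/3) = 0.1291 m.

129 mm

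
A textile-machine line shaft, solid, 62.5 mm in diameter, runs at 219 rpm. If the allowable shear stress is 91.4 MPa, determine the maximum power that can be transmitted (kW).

J = πd⁴/32 = π(0.0625)⁴/32 = 1.498×10^-6 m⁴.
T_max = τ_allow·J/r = 9.14×10^7 × 1.498×10^-6 / 0.0312 = 4381 N·m.
ω = 2π·219/60 = 22.93 rad/s, so P_max = T_max·ω = 1.005×10^5 W.

100 kW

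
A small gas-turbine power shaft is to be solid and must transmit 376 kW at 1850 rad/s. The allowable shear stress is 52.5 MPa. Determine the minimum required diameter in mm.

ω = 1850 rad/s, so T = P/ω = 376×10³ / 1850 = 203.2 N·m.
For a solid shaft τ_max = 16T/(πd³), so d = (16T/(π τ_allow))^(1/3) = (16·203.2/(π·5.25×10^7))^(1/3) = 0.02702 m.

27.0 mm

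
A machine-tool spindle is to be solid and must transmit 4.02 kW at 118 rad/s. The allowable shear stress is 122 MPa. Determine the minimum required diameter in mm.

ω = 118 rad/s, so T = P/ω = 4.02×10³ / 118.0 = 34.07 N·m.
For a solid shaft τ_max = 16T/(πd³), so d = (16T/(π τ_allow))^(1/3) = (16·34.07/(π·1.22×10^8))^(1/3) = 0.01125 m.

11.2 mm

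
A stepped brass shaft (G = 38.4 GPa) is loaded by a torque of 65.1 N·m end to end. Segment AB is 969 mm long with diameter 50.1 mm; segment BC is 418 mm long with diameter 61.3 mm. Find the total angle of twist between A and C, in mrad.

3.17 mrad

J_AB = π(0.0501)⁴/32 = 6.19×10^-7 m⁴; J_BC = π(0.0613)⁴/32 = 1.39×10^-6 m⁴.
θ = (T/G)·Σ L_i/J_i = (65.10/38.4×10⁹)·(0.969/6.19×10^-7 + 0.418/1.39×10^-6) = 3.167×10^-3 rad.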